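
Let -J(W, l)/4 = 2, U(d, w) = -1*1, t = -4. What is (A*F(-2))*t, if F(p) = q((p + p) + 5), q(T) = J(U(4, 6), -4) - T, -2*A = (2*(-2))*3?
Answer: 216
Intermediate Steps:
U(d, w) = -1
J(W, l) = -8 (J(W, l) = -4*2 = -8)
A = 6 (A = -2*(-2)*3/2 = -(-2)*3 = -½*(-12) = 6)
q(T) = -8 - T
F(p) = -13 - 2*p (F(p) = -8 - ((p + p) + 5) = -8 - (2*p + 5) = -8 - (5 + 2*p) = -8 + (-5 - 2*p) = -13 - 2*p)
(A*F(-2))*t = (6*(-13 - 2*(-2)))*(-4) = (6*(-13 + 4))*(-4) = (6*(-9))*(-4) = -54*(-4) = 216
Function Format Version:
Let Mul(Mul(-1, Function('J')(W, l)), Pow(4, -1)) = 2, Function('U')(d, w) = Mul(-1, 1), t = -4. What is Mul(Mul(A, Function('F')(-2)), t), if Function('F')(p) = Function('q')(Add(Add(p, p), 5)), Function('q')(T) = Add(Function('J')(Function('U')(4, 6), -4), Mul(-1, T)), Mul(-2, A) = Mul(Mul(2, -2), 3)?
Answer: 216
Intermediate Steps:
Function('U')(d, w) = -1
Function('J')(W, l) = -8 (Function('J')(W, l) = Mul(-4, 2) = -8)
A = 6 (A = Mul(Rational(-1, 2), Mul(Mul(2, -2), 3)) = Mul(Rational(-1, 2), Mul(-4, 3)) = Mul(Rational(-1, 2), -12) = 6)
Function('q')(T) = Add(-8, Mul(-1, T))
Function('F')(p) = Add(-13, Mul(-2, p)) (Function('F')(p) = Add(-8, Mul(-1, Add(Add(p, p), 5))) = Add(-8, Mul(-1, Add(Mul(2, p), 5))) = Add(-8, Mul(-1, Add(5, Mul(2, p)))) = Add(-8, Add(-5, Mul(-2, p))) = Add(-13, Mul(-2, p)))
Mul(Mul(A, Function('F')(-2)), t) = Mul(Mul(6, Add(-13, Mul(-2, -2))), -4) = Mul(Mul(6, Add(-13, 4)), -4) = Mul(Mul(6, -9), -4) = Mul(-54, -4) = 216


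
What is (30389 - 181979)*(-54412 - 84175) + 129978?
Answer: 21008533308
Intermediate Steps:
(30389 - 181979)*(-54412 - 84175) + 129978 = -151590*(-138587) + 129978 = 21008403330 + 129978 = 21008533308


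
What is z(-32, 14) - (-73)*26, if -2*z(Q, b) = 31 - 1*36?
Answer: 3801/2 ≈ 1900.5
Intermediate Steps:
z(Q, b) = 5/2 (z(Q, b) = -(31 - 1*36)/2 = -(31 - 36)/2 = -½*(-5) = 5/2)
z(-32, 14) - (-73)*26 = 5/2 - (-73)*26 = 5/2 - 1*(-1898) = 5/2 + 1898 = 3801/2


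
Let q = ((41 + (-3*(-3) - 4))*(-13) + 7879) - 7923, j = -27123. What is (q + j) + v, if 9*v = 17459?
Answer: -232426/9 ≈ -25825.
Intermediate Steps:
v = 17459/9 (v = (⅑)*17459 = 17459/9 ≈ 1939.9)
q = -642 (q = ((41 + (9 - 4))*(-13) + 7879) - 7923 = ((41 + 5)*(-13) + 7879) - 7923 = (46*(-13) + 7879) - 7923 = (-598 + 7879) - 7923 = 7281 - 7923 = -642)
(q + j) + v = (-642 - 27123) + 17459/9 = -27765 + 17459/9 = -232426/9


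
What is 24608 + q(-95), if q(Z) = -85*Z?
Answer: 32683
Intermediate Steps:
24608 + q(-95) = 24608 - 85*(-95) = 24608 + 8075 = 32683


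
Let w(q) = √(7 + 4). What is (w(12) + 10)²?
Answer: (10 + √11)² ≈ 177.33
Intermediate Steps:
w(q) = √11
(w(12) + 10)² = (√11 + 10)² = (10 + √11)²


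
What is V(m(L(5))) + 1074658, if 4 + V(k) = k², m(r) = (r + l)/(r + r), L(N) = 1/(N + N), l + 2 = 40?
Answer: 4443777/4 ≈ 1.1109e+6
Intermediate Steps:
l = 38 (l = -2 + 40 = 38)
L(N) = 1/(2*N)
m(r) = (38 + r)/(2*r) (m(r) = (r + 38)/(r + r) = (38 + r)/((2*r)) = (38 + r)*(1/(2*r)) = (38 + r)/(2*r))
V(k) = -4 + k²
V(m(L(5))) + 1074658 = (-4 + ((38 + (½)/5)/(2*(((½)/5))))²) + 1074658 = (-4 + ((38 + (½)*(⅕))/(2*(((½)*(⅕)))))²) + 1074658 = (-4 + ((38 + ⅒)/(2*(⅒)))²) + 1074658 = (-4 + ((½)*10*(381/10))²) + 1074658 = (-4 + (381/2)²) + 1074658 = (-4 + 145161/4) + 1074658 = 145145/4 + 1074658 = 4443777/4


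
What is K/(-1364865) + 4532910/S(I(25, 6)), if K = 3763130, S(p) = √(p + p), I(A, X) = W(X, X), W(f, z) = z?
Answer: -752626/272973 + 755485*√3 ≈ 1.3085e+6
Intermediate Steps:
I(A, X) = X
S(p) = √2*√p (S(p) = √(2*p) = √2*√p)
K/(-1364865) + 4532910/S(I(25, 6)) = 3763130/(-1364865) + 4532910/((√2*√6)) = 3763130*(-1/1364865) + 4532910/((2*√3)) = -752626/272973 + 4532910*(√3/6) = -752626/272973 + 755485*√3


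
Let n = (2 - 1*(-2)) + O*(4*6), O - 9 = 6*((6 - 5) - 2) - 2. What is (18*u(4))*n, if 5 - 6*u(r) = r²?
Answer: -924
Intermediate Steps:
O = 1 (O = 9 + (6*((6 - 5) - 2) - 2) = 9 + (6*(1 - 2) - 2) = 9 + (6*(-1) - 2) = 9 + (-6 - 2) = 9 - 8 = 1)
n = 28 (n = (2 - 1*(-2)) + 1*(4*6) = (2 + 2) + 1*24 = 4 + 24 = 28)
u(r) = ⅚ - r²/6
(18*u(4))*n = (18*(⅚ - ⅙*4²))*28 = (18*(⅚ - ⅙*16))*28 = (18*(⅚ - 8/3))*28 = (18*(-11/6))*28 = -33*28 = -924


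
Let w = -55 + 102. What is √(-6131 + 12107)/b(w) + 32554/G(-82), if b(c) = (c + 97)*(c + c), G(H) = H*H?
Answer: 397/82 + √166/2256 ≈ 4.8472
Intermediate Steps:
G(H) = H²
w = 47
b(c) = 2*c*(97 + c) (b(c) = (97 + c)*(2*c) = 2*c*(97 + c))
√(-6131 + 12107)/b(w) + 32554/G(-82) = √(-6131 + 12107)/((2*47*(97 + 47))) + 32554/((-82)²) = √5976/((2*47*144)) + 32554/6724 = (6*√166)/13536 + 32554*(1/6724) = (6*√166)*(1/13536) + 397/82 = √166/2256 + 397/82 = 397/82 + √166/2256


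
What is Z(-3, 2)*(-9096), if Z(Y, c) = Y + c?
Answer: 9096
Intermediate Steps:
Z(-3, 2)*(-9096) = (-3 + 2)*(-9096) = -1*(-9096) = 9096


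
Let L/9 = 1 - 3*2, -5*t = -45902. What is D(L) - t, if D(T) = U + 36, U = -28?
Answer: -45862/5 ≈ -9172.4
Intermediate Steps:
t = 45902/5 (t = -1/5*(-45902) = 45902/5 ≈ 9180.4)
L = -45 (L = 9*(1 - 3*2) = 9*(1 - 6) = 9*(-5) = -45)
D(T) = 8 (D(T) = -28 + 36 = 8)
D(L) - t = 8 - 1*45902/5 = 8 - 45902/5 = -45862/5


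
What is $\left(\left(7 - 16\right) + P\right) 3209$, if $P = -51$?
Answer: $-192540$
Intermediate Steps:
$\left(\left(7 - 16\right) + P\right) 3209 = \left(\left(7 - 16\right) - 51\right) 3209 = \left(-9 - 51\right) 3209 = \left(-60\right) 3209 = -192540$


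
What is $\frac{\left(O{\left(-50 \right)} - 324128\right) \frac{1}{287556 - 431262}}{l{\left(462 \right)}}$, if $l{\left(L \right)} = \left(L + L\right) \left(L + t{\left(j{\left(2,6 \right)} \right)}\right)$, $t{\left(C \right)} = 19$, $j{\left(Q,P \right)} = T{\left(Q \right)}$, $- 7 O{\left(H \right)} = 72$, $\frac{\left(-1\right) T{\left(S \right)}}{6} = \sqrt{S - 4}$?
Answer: $\frac{21817}{4298893137} \approx 5.075 \cdot 10^{-6}$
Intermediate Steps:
$T{\left(S \right)} = - 6 \sqrt{-4 + S}$ ($T{\left(S \right)} = - 6 \sqrt{S - 4} = - 6 \sqrt{-4 + S}$)
$O{\left(H \right)} = - \frac{72}{7}$ ($O{\left(H \right)} = \left(- \frac{1}{7}\right) 72 = - \frac{72}{7}$)
$j{\left(Q,P \right)} = - 6 \sqrt{-4 + Q}$
$l{\left(L \right)} = 2 L \left(19 + L\right)$ ($l{\left(L \right)} = \left(L + L\right) \left(L + 19\right) = 2 L \left(19 + L\right)$)
$\frac{\left(O{\left(-50 \right)} - 324128\right) \frac{1}{287556 - 431262}}{l{\left(462 \right)}} = \frac{\left(- \frac{72}{7} - 324128\right) \frac{1}{287556 - 431262}}{2 \cdot 462 \left(19 + 462\right)} = \frac{\left(- \frac{2268968}{7}\right) \frac{1}{-143706}}{2 \cdot 462 \cdot 481} = \frac{\left(- \frac{2268968}{7}\right) \left(- \frac{1}{143706}\right)}{444444} = \frac{1134484}{502971} \cdot \frac{1}{444444} = \frac{21817}{4298893137}$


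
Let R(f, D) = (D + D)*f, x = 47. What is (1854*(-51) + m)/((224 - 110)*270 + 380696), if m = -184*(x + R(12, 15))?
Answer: -6517/15826 ≈ -0.41179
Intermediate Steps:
R(f, D) = 2*D*f (R(f, D) = (2*D)*f = 2*D*f)
m = -74888 (m = -184*(47 + 2*15*12) = -184*(47 + 360) = -184*407 = -74888)
(1854*(-51) + m)/((224 - 110)*270 + 380696) = (1854*(-51) - 74888)/((224 - 110)*270 + 380696) = (-94554 - 74888)/(114*270 + 380696) = -169442/(30780 + 380696) = -169442/411476 = -169442*1/411476 = -6517/15826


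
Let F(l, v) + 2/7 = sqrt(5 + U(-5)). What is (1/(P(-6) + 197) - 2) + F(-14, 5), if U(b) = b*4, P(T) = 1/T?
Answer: -18854/8267 + I*sqrt(15) ≈ -2.2806 + 3.873*I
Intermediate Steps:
U(b) = 4*b
F(l, v) = -2/7 + I*sqrt(15) (F(l, v) = -2/7 + sqrt(5 + 4*(-5)) = -2/7 + sqrt(5 - 20) = -2/7 + sqrt(-15) = -2/7 + I*sqrt(15))
(1/(P(-6) + 197) - 2) + F(-14, 5) = (1/(1/(-6) + 197) - 2) + (-2/7 + I*sqrt(15)) = (1/(-1/6 + 197) - 2) + (-2/7 + I*sqrt(15)) = (1/(1181/6) - 2) + (-2/7 + I*sqrt(15)) = (6/1181 - 2) + (-2/7 + I*sqrt(15)) = -2356/1181 + (-2/7 + I*sqrt(15)) = -18854/8267 + I*sqrt(15)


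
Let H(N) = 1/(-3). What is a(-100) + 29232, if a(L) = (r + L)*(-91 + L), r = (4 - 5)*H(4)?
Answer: 144805/3 ≈ 48268.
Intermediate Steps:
H(N) = -⅓
r = ⅓ (r = (4 - 5)*(-⅓) = -1*(-⅓) = ⅓ ≈ 0.33333)
a(L) = (-91 + L)*(⅓ + L) (a(L) = (⅓ + L)*(-91 + L) = (-91 + L)*(⅓ + L))
a(-100) + 29232 = (-91/3 + (-100)² - 272/3*(-100)) + 29232 = (-91/3 + 10000 + 27200/3) + 29232 = 57109/3 + 29232 = 144805/3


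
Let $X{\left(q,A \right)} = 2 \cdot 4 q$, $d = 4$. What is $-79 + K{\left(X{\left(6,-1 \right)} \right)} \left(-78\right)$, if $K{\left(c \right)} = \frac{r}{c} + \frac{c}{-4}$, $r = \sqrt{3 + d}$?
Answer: $857 - \frac{13 \sqrt{7}}{8} \approx 852.7$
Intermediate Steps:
$X{\left(q,A \right)} = 8 q$
$r = \sqrt{7}$ ($r = \sqrt{3 + 4} = \sqrt{7} \approx 2.6458$)
$K{\left(c \right)} = - \frac{c}{4} + \frac{\sqrt{7}}{c}$ ($K{\left(c \right)} = \frac{\sqrt{7}}{c} + \frac{c}{-4} = \frac{\sqrt{7}}{c} + c \left(- \frac{1}{4}\right) = \frac{\sqrt{7}}{c} - \frac{c}{4} = - \frac{c}{4} + \frac{\sqrt{7}}{c}$)
$-79 + K{\left(X{\left(6,-1 \right)} \right)} \left(-78\right) = -79 + \left(- \frac{8 \cdot 6}{4} + \frac{\sqrt{7}}{8 \cdot 6}\right) \left(-78\right) = -79 + \left(\left(- \frac{1}{4}\right) 48 + \frac{\sqrt{7}}{48}\right) \left(-78\right) = -79 + \left(-12 + \sqrt{7} \cdot \frac{1}{48}\right) \left(-78\right) = -79 + \left(-12 + \frac{\sqrt{7}}{48}\right) \left(-78\right) = -79 + \left(936 - \frac{13 \sqrt{7}}{8}\right) = 857 - \frac{13 \sqrt{7}}{8}$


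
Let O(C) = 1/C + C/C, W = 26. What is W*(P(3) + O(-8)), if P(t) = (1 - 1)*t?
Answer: 91/4 ≈ 22.750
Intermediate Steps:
O(C) = 1 + 1/C (O(C) = 1/C + 1 = 1 + 1/C)
P(t) = 0 (P(t) = 0*t = 0)
W*(P(3) + O(-8)) = 26*(0 + (1 - 8)/(-8)) = 26*(0 - ⅛*(-7)) = 26*(0 + 7/8) = 26*(7/8) = 91/4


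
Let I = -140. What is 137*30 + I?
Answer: 3970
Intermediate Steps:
137*30 + I = 137*30 - 140 = 4110 - 140 = 3970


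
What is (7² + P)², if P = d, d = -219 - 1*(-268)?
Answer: 9604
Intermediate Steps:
d = 49 (d = -219 + 268 = 49)
P = 49
(7² + P)² = (7² + 49)² = (49 + 49)² = 98² = 9604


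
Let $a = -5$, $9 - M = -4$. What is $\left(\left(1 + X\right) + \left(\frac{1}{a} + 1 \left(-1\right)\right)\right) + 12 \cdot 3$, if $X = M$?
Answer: $\frac{244}{5} \approx 48.8$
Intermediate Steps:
$M = 13$ ($M = 9 - -4 = 9 + 4 = 13$)
$X = 13$
$\left(\left(1 + X\right) + \left(\frac{1}{a} + 1 \left(-1\right)\right)\right) + 12 \cdot 3 = \left(\left(1 + 13\right) + \left(\frac{1}{-5} + 1 \left(-1\right)\right)\right) + 12 \cdot 3 = \left(14 - \frac{6}{5}\right) + 36 = \frac{64}{5} + 36 = \frac{244}{5}$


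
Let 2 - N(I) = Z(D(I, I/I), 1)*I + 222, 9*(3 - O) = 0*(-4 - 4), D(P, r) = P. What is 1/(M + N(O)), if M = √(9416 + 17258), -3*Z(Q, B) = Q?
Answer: -217/20415 - √26674/20415 ≈ -0.018630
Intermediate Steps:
Z(Q, B) = -Q/3
O = 3 (O = 3 - 0*(-4 - 4) = 3 - 0*(-8) = 3 - ⅑*0 = 3 + 0 = 3)
M = √26674 ≈ 163.32
N(I) = -220 + I²/3 (N(I) = 2 - ((-I/3)*I + 222) = 2 - (-I²/3 + 222) = 2 - (222 - I²/3) = 2 + (-222 + I²/3) = -220 + I²/3)
1/(M + N(O)) = 1/(√26674 + (-220 + (⅓)*3²)) = 1/(√26674 + (-220 + (⅓)*9)) = 1/(√26674 + (-220 + 3)) = 1/(√26674 - 217) = 1/(-217 + √26674)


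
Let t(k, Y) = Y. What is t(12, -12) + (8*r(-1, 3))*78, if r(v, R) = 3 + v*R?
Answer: -12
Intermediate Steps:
r(v, R) = 3 + R*v
t(12, -12) + (8*r(-1, 3))*78 = -12 + (8*(3 + 3*(-1)))*78 = -12 + (8*(3 - 3))*78 = -12 + (8*0)*78 = -12 + 0*78 = -12 + 0 = -12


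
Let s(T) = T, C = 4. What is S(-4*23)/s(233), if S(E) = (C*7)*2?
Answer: 56/233 ≈ 0.24034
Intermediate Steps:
S(E) = 56 (S(E) = (4*7)*2 = 28*2 = 56)
S(-4*23)/s(233) = 56/233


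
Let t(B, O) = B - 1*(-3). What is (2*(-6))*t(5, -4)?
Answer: -96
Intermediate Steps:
t(B, O) = 3 + B (t(B, O) = B + 3 = 3 + B)
(2*(-6))*t(5, -4) = (2*(-6))*(3 + 5) = -12*8 = -96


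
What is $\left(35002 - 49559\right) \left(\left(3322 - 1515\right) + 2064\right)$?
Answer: $-56350147$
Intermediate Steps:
$\left(35002 - 49559\right) \left(\left(3322 - 1515\right) + 2064\right) = - 14557 \left(\left(3322 - 1515\right) + 2064\right) = - 14557 \left(1807 + 2064\right) = \left(-14557\right) 3871 = -56350147$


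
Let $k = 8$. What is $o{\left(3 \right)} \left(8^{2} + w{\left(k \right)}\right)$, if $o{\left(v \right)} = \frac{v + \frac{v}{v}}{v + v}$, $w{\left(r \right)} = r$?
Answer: $48$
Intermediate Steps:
$o{\left(v \right)} = \frac{1 + v}{2 v}$ ($o{\left(v \right)} = \frac{v + 1}{2 v} = \left(1 + v\right) \frac{1}{2 v} = \frac{1 + v}{2 v}$)
$o{\left(3 \right)} \left(8^{2} + w{\left(k \right)}\right) = \frac{1 + 3}{2 \cdot 3} \left(8^{2} + 8\right) = \frac{1}{2} \cdot \frac{1}{3} \cdot 4 \left(64 + 8\right) = \frac{2}{3} \cdot 72 = 48$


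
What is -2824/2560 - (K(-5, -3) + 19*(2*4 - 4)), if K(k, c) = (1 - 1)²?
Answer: -24673/320 ≈ -77.103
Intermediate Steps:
K(k, c) = 0 (K(k, c) = 0² = 0)
-2824/2560 - (K(-5, -3) + 19*(2*4 - 4)) = -2824/2560 - (0 + 19*(2*4 - 4)) = -2824*1/2560 - (0 + 19*(8 - 4)) = -353/320 - (0 + 19*4) = -353/320 - (0 + 76) = -353/320 - 1*76 = -353/320 - 76 = -24673/320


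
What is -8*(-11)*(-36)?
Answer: -3168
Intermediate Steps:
-8*(-11)*(-36) = 88*(-36) = -3168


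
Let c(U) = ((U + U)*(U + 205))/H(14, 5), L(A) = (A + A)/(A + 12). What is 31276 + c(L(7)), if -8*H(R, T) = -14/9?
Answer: 11853532/361 ≈ 32835.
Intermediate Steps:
L(A) = 2*A/(12 + A) (L(A) = (2*A)/(12 + A) = 2*A/(12 + A))
H(R, T) = 7/36 (H(R, T) = -(-7)/(4*9) = -⅛*(-14/9) = 7/36)
c(U) = 72*U*(205 + U)/7 (c(U) = ((U + U)*(U + 205))/(7/36) = ((2*U)*(205 + U))*(36/7) = (2*U*(205 + U))*(36/7) = 72*U*(205 + U)/7)
31276 + c(L(7)) = 31276 + 72*(2*7/(12 + 7))*(205 + 2*7/(12 + 7))/7 = 31276 + 72*(2*7/19)*(205 + 2*7/19)/7 = 31276 + 72*(2*7*(1/19))*(205 + 2*7*(1/19))/7 = 31276 + (72/7)*(14/19)*(205 + 14/19) = 31276 + (72/7)*(14/19)*(3909/19) = 31276 + 562896/361 = 11853532/361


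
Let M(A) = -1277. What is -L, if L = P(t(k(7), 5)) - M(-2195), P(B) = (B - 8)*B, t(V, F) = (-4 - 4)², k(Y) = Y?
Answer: -4861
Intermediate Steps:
t(V, F) = 64 (t(V, F) = (-8)² = 64)
P(B) = B*(-8 + B) (P(B) = (-8 + B)*B = B*(-8 + B))
L = 4861 (L = 64*(-8 + 64) - 1*(-1277) = 64*56 + 1277 = 3584 + 1277 = 4861)
-L = -1*4861 = -4861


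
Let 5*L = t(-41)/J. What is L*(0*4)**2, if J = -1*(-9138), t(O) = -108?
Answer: 0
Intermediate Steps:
J = 9138
L = -18/7615 (L = (-108/9138)/5 = (-108*1/9138)/5 = (1/5)*(-18/1523) = -18/7615 ≈ -0.0023638)
L*(0*4)**2 = -18*(0*4)**2/7615 = -18/7615*0**2 = -18/7615*0 = 0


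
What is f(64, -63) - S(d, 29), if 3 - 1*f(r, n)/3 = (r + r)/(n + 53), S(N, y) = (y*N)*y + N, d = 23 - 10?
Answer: -54493/5 ≈ -10899.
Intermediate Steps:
d = 13
S(N, y) = N + N*y**2 (S(N, y) = (N*y)*y + N = N*y**2 + N = N + N*y**2)
f(r, n) = 9 - 6*r/(53 + n) (f(r, n) = 9 - 3*(r + r)/(n + 53) = 9 - 3*2*r/(53 + n) = 9 - 6*r/(53 + n))
f(64, -63) - S(d, 29) = 3*(159 - 2*64 + 3*(-63))/(53 - 63) - 13*(1 + 29**2) = 3*(159 - 128 - 189)/(-10) - 13*(1 + 841) = 3*(-1/10)*(-158) - 13*842 = 237/5 - 1*10946 = 237/5 - 10946 = -54493/5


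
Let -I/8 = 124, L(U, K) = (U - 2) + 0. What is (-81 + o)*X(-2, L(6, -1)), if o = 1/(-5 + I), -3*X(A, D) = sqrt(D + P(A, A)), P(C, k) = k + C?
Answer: 0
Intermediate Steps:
P(C, k) = C + k
L(U, K) = -2 + U (L(U, K) = (-2 + U) + 0 = -2 + U)
I = -992 (I = -8*124 = -992)
X(A, D) = -sqrt(D + 2*A)/3 (X(A, D) = -sqrt(D + (A + A))/3 = -sqrt(D + 2*A)/3)
o = -1/997 (o = 1/(-5 - 992) = 1/(-997) = -1/997 ≈ -0.0010030)
(-81 + o)*X(-2, L(6, -1)) = (-81 - 1/997)*(-sqrt((-2 + 6) + 2*(-2))/3) = -(-80758)*sqrt(4 - 4)/2991 = -(-80758)*sqrt(0)/2991 = -(-80758)*0/2991 = -80758/997*0 = 0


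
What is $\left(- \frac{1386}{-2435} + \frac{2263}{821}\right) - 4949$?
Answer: $- \frac{9887070804}{1999135} \approx -4945.7$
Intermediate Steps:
$\left(- \frac{1386}{-2435} + \frac{2263}{821}\right) - 4949 = \left(\left(-1386\right) \left(- \frac{1}{2435}\right) + 2263 \cdot \frac{1}{821}\right) - 4949 = \left(\frac{1386}{2435} + \frac{2263}{821}\right) - 4949 = \frac{6648311}{1999135} - 4949 = - \frac{9887070804}{1999135}$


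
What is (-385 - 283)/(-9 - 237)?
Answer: 334/123 ≈ 2.7154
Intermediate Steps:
(-385 - 283)/(-9 - 237) = -668/(-246) = -668*(-1/246) = 334/123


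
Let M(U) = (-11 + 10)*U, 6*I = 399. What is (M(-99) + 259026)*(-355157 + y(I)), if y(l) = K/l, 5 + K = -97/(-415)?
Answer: -1015920011142075/11039 ≈ -9.2030e+10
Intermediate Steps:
I = 133/2 (I = (1/6)*399 = 133/2 ≈ 66.500)
K = -1978/415 (K = -5 - 97/(-415) = -5 - 97*(-1/415) = -5 + 97/415 = -1978/415 ≈ -4.7663)
M(U) = -U
y(l) = -1978/(415*l)
(M(-99) + 259026)*(-355157 + y(I)) = (-1*(-99) + 259026)*(-355157 - 1978/(415*133/2)) = (99 + 259026)*(-355157 - 1978/415*2/133) = 259125*(-355157 - 3956/55195) = 259125*(-19602894571/55195) = -1015920011142075/11039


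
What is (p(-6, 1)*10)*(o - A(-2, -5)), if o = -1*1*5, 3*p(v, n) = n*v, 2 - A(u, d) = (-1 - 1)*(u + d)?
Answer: -140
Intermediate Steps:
A(u, d) = 2 + 2*d + 2*u (A(u, d) = 2 - (-1 - 1)*(u + d) = 2 - (-2)*(d + u) = 2 - (-2*d - 2*u) = 2 + (2*d + 2*u) = 2 + 2*d + 2*u)
p(v, n) = n*v/3 (p(v, n) = (n*v)/3 = n*v/3)
o = -5 (o = -1*5 = -5)
(p(-6, 1)*10)*(o - A(-2, -5)) = (((⅓)*1*(-6))*10)*(-5 - (2 + 2*(-5) + 2*(-2))) = (-2*10)*(-5 - (2 - 10 - 4)) = -20*(-5 - 1*(-12)) = -20*(-5 + 12) = -20*7 = -140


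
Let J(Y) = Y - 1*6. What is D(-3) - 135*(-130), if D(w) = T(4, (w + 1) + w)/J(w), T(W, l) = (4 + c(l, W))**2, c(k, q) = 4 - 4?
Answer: 157934/9 ≈ 17548.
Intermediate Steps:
c(k, q) = 0
J(Y) = -6 + Y (J(Y) = Y - 6 = -6 + Y)
T(W, l) = 16 (T(W, l) = (4 + 0)**2 = 4**2 = 16)
D(w) = 16/(-6 + w)
D(-3) - 135*(-130) = 16/(-6 - 3) - 135*(-130) = 16/(-9) + 17550 = 16*(-1/9) + 17550 = -16/9 + 17550 = 157934/9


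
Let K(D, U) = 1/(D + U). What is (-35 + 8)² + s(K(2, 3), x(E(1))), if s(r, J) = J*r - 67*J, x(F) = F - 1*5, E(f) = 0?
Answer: 1063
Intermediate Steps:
x(F) = -5 + F (x(F) = F - 5 = -5 + F)
s(r, J) = -67*J + J*r
(-35 + 8)² + s(K(2, 3), x(E(1))) = (-35 + 8)² + (-5 + 0)*(-67 + 1/(2 + 3)) = (-27)² - 5*(-67 + 1/5) = 729 - 5*(-67 + ⅕) = 729 - 5*(-334/5) = 729 + 334 = 1063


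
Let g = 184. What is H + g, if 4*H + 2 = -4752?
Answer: -2009/2 ≈ -1004.5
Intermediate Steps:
H = -2377/2 (H = -½ + (¼)*(-4752) = -½ - 1188 = -2377/2 ≈ -1188.5)
H + g = -2377/2 + 184 = -2009/2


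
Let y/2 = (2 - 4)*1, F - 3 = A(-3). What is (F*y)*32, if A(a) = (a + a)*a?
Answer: -2688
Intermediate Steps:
A(a) = 2*a² (A(a) = (2*a)*a = 2*a²)
F = 21 (F = 3 + 2*(-3)² = 3 + 2*9 = 3 + 18 = 21)
y = -4 (y = 2*((2 - 4)*1) = 2*(-2*1) = 2*(-2) = -4)
(F*y)*32 = (21*(-4))*32 = -84*32 = -2688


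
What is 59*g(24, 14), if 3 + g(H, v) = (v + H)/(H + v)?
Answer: -118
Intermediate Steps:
g(H, v) = -2 (g(H, v) = -3 + (v + H)/(H + v) = -3 + (H + v)/(H + v) = -3 + 1 = -2)
59*g(24, 14) = 59*(-2) = -118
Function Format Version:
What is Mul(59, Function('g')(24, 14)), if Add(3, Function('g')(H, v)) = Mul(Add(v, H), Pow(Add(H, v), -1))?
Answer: -118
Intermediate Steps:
Function('g')(H, v) = -2 (Function('g')(H, v) = Add(-3, Mul(Add(v, H), Pow(Add(H, v), -1))) = Add(-3, Mul(Add(H, v), Pow(Add(H, v), -1))) = Add(-3, 1) = -2)
Mul(59, Function('g')(24, 14)) = Mul(59, -2) = -118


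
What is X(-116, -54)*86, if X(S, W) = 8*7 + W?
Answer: 172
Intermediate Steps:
X(S, W) = 56 + W
X(-116, -54)*86 = (56 - 54)*86 = 2*86 = 172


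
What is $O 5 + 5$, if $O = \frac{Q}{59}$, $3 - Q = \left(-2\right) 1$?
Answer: $\frac{320}{59} \approx 5.4237$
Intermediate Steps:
$Q = 5$ ($Q = 3 - \left(-2\right) 1 = 3 - -2 = 3 + 2 = 5$)
$O = \frac{5}{59} \approx 0.084746$
$O 5 + 5 = \frac{5}{59} \cdot 5 + 5 = \frac{25}{59} + 5 = \frac{320}{59}$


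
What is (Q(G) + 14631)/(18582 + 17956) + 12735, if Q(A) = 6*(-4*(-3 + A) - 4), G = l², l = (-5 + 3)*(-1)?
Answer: 465326013/36538 ≈ 12735.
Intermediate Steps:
l = 2 (l = -2*(-1) = 2)
G = 4 (G = 2² = 4)
Q(A) = 48 - 24*A (Q(A) = 6*((12 - 4*A) - 4) = 6*(8 - 4*A) = 48 - 24*A)
(Q(G) + 14631)/(18582 + 17956) + 12735 = ((48 - 24*4) + 14631)/(18582 + 17956) + 12735 = ((48 - 96) + 14631)/36538 + 12735 = (-48 + 14631)*(1/36538) + 12735 = 14583*(1/36538) + 12735 = 14583/36538 + 12735 = 465326013/36538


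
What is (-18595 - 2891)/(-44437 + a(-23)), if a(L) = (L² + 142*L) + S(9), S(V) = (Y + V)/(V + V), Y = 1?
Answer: 193374/424561 ≈ 0.45547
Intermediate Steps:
S(V) = (1 + V)/(2*V) (S(V) = (1 + V)/(V + V) = (1 + V)/((2*V)) = (1 + V)*(1/(2*V)) = (1 + V)/(2*V))
a(L) = 5/9 + L² + 142*L (a(L) = (L² + 142*L) + (½)*(1 + 9)/9 = (L² + 142*L) + (½)*(⅑)*10 = (L² + 142*L) + 5/9 = 5/9 + L² + 142*L)
(-18595 - 2891)/(-44437 + a(-23)) = (-18595 - 2891)/(-44437 + (5/9 + (-23)² + 142*(-23))) = -21486/(-44437 + (5/9 + 529 - 3266)) = -21486/(-44437 - 24628/9) = -21486/(-424561/9) = -21486*(-9/424561) = 193374/424561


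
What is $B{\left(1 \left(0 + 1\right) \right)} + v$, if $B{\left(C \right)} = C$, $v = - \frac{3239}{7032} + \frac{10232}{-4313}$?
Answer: $- \frac{55592215}{30329016} \approx -1.833$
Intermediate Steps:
$v = - \frac{85921231}{30329016}$ ($v = \left(-3239\right) \frac{1}{7032} + 10232 \left(- \frac{1}{4313}\right) = - \frac{3239}{7032} - \frac{10232}{4313} = - \frac{85921231}{30329016} \approx -2.833$)
$B{\left(1 \left(0 + 1\right) \right)} + v = 1 \left(0 + 1\right) - \frac{85921231}{30329016} = 1 \cdot 1 - \frac{85921231}{30329016} = 1 - \frac{85921231}{30329016} = - \frac{55592215}{30329016}$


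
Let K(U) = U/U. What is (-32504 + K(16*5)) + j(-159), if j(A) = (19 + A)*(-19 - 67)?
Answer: -20463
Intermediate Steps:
j(A) = -1634 - 86*A (j(A) = (19 + A)*(-86) = -1634 - 86*A)
K(U) = 1
(-32504 + K(16*5)) + j(-159) = (-32504 + 1) + (-1634 - 86*(-159)) = -32503 + (-1634 + 13674) = -32503 + 12040 = -20463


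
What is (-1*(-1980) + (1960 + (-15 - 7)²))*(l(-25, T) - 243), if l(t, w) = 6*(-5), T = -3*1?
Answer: -1207752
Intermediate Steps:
T = -3
l(t, w) = -30
(-1*(-1980) + (1960 + (-15 - 7)²))*(l(-25, T) - 243) = (-1*(-1980) + (1960 + (-15 - 7)²))*(-30 - 243) = (1980 + (1960 + (-22)²))*(-273) = (1980 + (1960 + 484))*(-273) = (1980 + 2444)*(-273) = 4424*(-273) = -1207752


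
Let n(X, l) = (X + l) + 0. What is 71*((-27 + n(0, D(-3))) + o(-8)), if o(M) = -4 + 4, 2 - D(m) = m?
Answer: -1562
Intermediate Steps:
D(m) = 2 - m
n(X, l) = X + l
o(M) = 0
71*((-27 + n(0, D(-3))) + o(-8)) = 71*((-27 + (0 + (2 - 1*(-3)))) + 0) = 71*((-27 + (0 + (2 + 3))) + 0) = 71*((-27 + (0 + 5)) + 0) = 71*((-27 + 5) + 0) = 71*(-22 + 0) = 71*(-22) = -1562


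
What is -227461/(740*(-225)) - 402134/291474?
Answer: -4051503/299570500 ≈ -0.013524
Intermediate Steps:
-227461/(740*(-225)) - 402134/291474 = -227461/(-166500) - 402134*1/291474 = -227461*(-1/166500) - 201067/145737 = 227461/166500 - 201067/145737 = -4051503/299570500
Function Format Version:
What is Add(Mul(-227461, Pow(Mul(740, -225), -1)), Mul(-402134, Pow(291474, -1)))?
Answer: Rational(-4051503, 299570500) ≈ -0.013524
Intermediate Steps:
Add(Mul(-227461, Pow(Mul(740, -225), -1)), Mul(-402134, Pow(291474, -1))) = Add(Mul(-227461, Pow(-166500, -1)), Mul(-402134, Rational(1, 291474))) = Add(Mul(-227461, Rational(-1, 166500)), Rational(-201067, 145737)) = Add(Rational(227461, 166500), Rational(-201067, 145737)) = Rational(-4051503, 299570500)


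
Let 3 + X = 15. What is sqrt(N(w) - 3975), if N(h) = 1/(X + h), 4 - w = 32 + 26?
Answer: I*sqrt(7011942)/42 ≈ 63.048*I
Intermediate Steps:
X = 12 (X = -3 + 15 = 12)
w = -54 (w = 4 - (32 + 26) = 4 - 1*58 = 4 - 58 = -54)
N(h) = 1/(12 + h)
sqrt(N(w) - 3975) = sqrt(1/(12 - 54) - 3975) = sqrt(1/(-42) - 3975) = sqrt(-1/42 - 3975) = sqrt(-166951/42) = I*sqrt(7011942)/42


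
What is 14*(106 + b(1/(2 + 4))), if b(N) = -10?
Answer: 1344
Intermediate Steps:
14*(106 + b(1/(2 + 4))) = 14*(106 - 10) = 14*96 = 1344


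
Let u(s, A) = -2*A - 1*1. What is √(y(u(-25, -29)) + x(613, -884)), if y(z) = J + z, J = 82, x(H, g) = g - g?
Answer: √139 ≈ 11.790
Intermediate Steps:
x(H, g) = 0
u(s, A) = -1 - 2*A (u(s, A) = -2*A - 1 = -1 - 2*A)
y(z) = 82 + z
√(y(u(-25, -29)) + x(613, -884)) = √((82 + (-1 - 2*(-29))) + 0) = √((82 + (-1 + 58)) + 0) = √((82 + 57) + 0) = √(139 + 0) = √139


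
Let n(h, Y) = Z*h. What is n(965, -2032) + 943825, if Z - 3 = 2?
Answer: 948650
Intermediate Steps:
Z = 5 (Z = 3 + 2 = 5)
n(h, Y) = 5*h
n(965, -2032) + 943825 = 5*965 + 943825 = 4825 + 943825 = 948650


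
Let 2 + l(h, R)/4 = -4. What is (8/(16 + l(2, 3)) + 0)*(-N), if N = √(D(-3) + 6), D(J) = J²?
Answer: √15 ≈ 3.8730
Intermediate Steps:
N = √15 (N = √((-3)² + 6) = √(9 + 6) = √15 ≈ 3.8730)
l(h, R) = -24 (l(h, R) = -8 + 4*(-4) = -8 - 16 = -24)
(8/(16 + l(2, 3)) + 0)*(-N) = (8/(16 - 24) + 0)*(-√15) = (8/(-8) + 0)*(-√15) = (8*(-⅛) + 0)*(-√15) = (-1 + 0)*(-√15) = -(-1)*√15 = √15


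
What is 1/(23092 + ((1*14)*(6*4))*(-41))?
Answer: 1/9316 ≈ 0.00010734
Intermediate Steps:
1/(23092 + ((1*14)*(6*4))*(-41)) = 1/(23092 + (14*24)*(-41)) = 1/(23092 + 336*(-41)) = 1/(23092 - 13776) = 1/9316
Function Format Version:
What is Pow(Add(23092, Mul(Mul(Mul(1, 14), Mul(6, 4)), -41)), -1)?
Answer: Rational(1, 9316) ≈ 0.00010734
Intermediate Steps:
Pow(Add(23092, Mul(Mul(Mul(1, 14), Mul(6, 4)), -41)), -1) = Pow(Add(23092, Mul(Mul(14, 24), -41)), -1) = Pow(Add(23092, Mul(336, -41)), -1) = Pow(Add(23092, -13776), -1) = Pow(9316, -1) = Rational(1, 9316)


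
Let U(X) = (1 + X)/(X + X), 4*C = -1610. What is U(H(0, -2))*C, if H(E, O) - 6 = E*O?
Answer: -5635/24 ≈ -234.79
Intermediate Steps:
C = -805/2 (C = (1/4)*(-1610) = -805/2 ≈ -402.50)
H(E, O) = 6 + E*O
U(X) = (1 + X)/(2*X) (U(X) = (1 + X)/((2*X)) = (1 + X)*(1/(2*X)) = (1 + X)/(2*X))
U(H(0, -2))*C = ((1 + (6 + 0*(-2)))/(2*(6 + 0*(-2))))*(-805/2) = ((1 + (6 + 0))/(2*(6 + 0)))*(-805/2) = ((1/2)*(1 + 6)/6)*(-805/2) = ((1/2)*(1/6)*7)*(-805/2) = (7/12)*(-805/2) = -5635/24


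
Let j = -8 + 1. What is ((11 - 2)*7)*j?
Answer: -441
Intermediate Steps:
j = -7
((11 - 2)*7)*j = ((11 - 2)*7)*(-7) = (9*7)*(-7) = 63*(-7) = -441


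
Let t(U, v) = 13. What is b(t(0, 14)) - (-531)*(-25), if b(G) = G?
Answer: -13262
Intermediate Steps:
b(t(0, 14)) - (-531)*(-25) = 13 - (-531)*(-25) = 13 - 1*13275 = 13 - 13275 = -13262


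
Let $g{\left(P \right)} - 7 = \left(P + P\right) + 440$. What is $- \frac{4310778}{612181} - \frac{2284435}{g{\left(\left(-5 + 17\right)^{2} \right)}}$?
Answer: $- \frac{280331224913}{89990607} \approx -3115.1$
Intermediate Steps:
$g{\left(P \right)} = 447 + 2 P$ ($g{\left(P \right)} = 7 + \left(\left(P + P\right) + 440\right) = 7 + \left(2 P + 440\right) = 7 + \left(440 + 2 P\right) = 447 + 2 P$)
$- \frac{4310778}{612181} - \frac{2284435}{g{\left(\left(-5 + 17\right)^{2} \right)}} = - \frac{4310778}{612181} - \frac{2284435}{447 + 2 \left(-5 + 17\right)^{2}} = \left(-4310778\right) \frac{1}{612181} - \frac{2284435}{447 + 2 \cdot 12^{2}} = - \frac{4310778}{612181} - \frac{2284435}{447 + 2 \cdot 144} = - \frac{4310778}{612181} - \frac{2284435}{447 + 288} = - \frac{4310778}{612181} - \frac{2284435}{735} = - \frac{4310778}{612181} - \frac{456887}{147} = - \frac{280331224913}{89990607}$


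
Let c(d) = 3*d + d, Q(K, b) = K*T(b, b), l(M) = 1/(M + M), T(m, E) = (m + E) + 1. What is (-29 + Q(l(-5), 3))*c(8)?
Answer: -4752/5 ≈ -950.40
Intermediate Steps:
T(m, E) = 1 + E + m (T(m, E) = (E + m) + 1 = 1 + E + m)
l(M) = 1/(2*M)
Q(K, b) = K*(1 + 2*b) (Q(K, b) = K*(1 + b + b) = K*(1 + 2*b))
c(d) = 4*d
(-29 + Q(l(-5), 3))*c(8) = (-29 + ((½)/(-5))*(1 + 2*3))*(4*8) = (-29 + ((½)*(-⅕))*(1 + 6))*32 = (-29 - ⅒*7)*32 = (-29 - 7/10)*32 = -297/10*32 = -4752/5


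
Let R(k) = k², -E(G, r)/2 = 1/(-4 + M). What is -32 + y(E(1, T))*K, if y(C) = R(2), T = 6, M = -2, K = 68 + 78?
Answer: 552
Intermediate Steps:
K = 146
E(G, r) = ⅓ (E(G, r) = -2/(-4 - 2) = -2/(-6) = -2*(-⅙) = ⅓)
y(C) = 4 (y(C) = 2² = 4)
-32 + y(E(1, T))*K = -32 + 4*146 = -32 + 584 = 552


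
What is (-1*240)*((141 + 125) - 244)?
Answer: -5280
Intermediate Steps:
(-1*240)*((141 + 125) - 244) = -240*(266 - 244) = -240*22 = -5280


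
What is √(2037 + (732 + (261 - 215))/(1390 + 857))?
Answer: √10286579499/2247 ≈ 45.137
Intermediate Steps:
√(2037 + (732 + (261 - 215))/(1390 + 857)) = √(2037 + (732 + 46)/2247) = √(2037 + 778*(1/2247)) = √(2037 + 778/2247) = √(4577917/2247) = √10286579499/2247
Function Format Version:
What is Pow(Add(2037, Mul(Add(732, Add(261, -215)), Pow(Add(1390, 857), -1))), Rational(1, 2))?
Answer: Mul(Rational(1, 2247), Pow(10286579499, Rational(1, 2))) ≈ 45.137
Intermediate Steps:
Pow(Add(2037, Mul(Add(732, Add(261, -215)), Pow(Add(1390, 857), -1))), Rational(1, 2)) = Pow(Add(2037, Mul(Add(732, 46), Pow(2247, -1))), Rational(1, 2)) = Pow(Add(2037, Mul(778, Rational(1, 2247))), Rational(1, 2)) = Pow(Add(2037, Rational(778, 2247)), Rational(1, 2)) = Pow(Rational(4577917, 2247), Rational(1, 2)) = Mul(Rational(1, 2247), Pow(10286579499, Rational(1, 2)))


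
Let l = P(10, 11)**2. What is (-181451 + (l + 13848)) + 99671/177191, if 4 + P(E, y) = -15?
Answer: -1743157503/10423 ≈ -1.6724e+5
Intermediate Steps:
P(E, y) = -19 (P(E, y) = -4 - 15 = -19)
l = 361 (l = (-19)**2 = 361)
(-181451 + (l + 13848)) + 99671/177191 = (-181451 + (361 + 13848)) + 99671/177191 = (-181451 + 14209) + 99671*(1/177191) = -167242 + 5863/10423 = -1743157503/10423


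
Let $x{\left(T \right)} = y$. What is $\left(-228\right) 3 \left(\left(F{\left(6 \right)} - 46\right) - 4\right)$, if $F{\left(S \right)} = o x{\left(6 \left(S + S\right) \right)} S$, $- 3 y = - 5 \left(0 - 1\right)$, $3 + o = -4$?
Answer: $-13680$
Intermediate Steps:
$o = -7$ ($o = -3 - 4 = -7$)
$y = - \frac{5}{3}$ ($y = - \frac{\left(-5\right) \left(0 - 1\right)}{3} = - \frac{\left(-5\right) \left(-1\right)}{3} = \left(- \frac{1}{3}\right) 5 = - \frac{5}{3} \approx -1.6667$)
$x{\left(T \right)} = - \frac{5}{3}$
$F{\left(S \right)} = \frac{35 S}{3}$ ($F{\left(S \right)} = - 7 \left(- \frac{5 S}{3}\right) = \frac{35 S}{3}$)
$\left(-228\right) 3 \left(\left(F{\left(6 \right)} - 46\right) - 4\right) = \left(-228\right) 3 \left(\left(\frac{35}{3} \cdot 6 - 46\right) - 4\right) = - 684 \left(\left(70 - 46\right) - 4\right) = - 684 \left(24 - 4\right) = \left(-684\right) 20 = -13680$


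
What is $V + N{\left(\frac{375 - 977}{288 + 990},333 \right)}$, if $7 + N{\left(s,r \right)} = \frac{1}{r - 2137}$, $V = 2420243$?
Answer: $\frac{4366105743}{1804} \approx 2.4202 \cdot 10^{6}$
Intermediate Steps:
$N{\left(s,r \right)} = -7 + \frac{1}{-2137 + r}$ ($N{\left(s,r \right)} = -7 + \frac{1}{r - 2137} = -7 + \frac{1}{-2137 + r}$)
$V + N{\left(\frac{375 - 977}{288 + 990},333 \right)} = 2420243 + \frac{14960 - 2331}{-2137 + 333} = 2420243 + \frac{14960 - 2331}{-1804} = 2420243 - \frac{12629}{1804} = \frac{4366105743}{1804}$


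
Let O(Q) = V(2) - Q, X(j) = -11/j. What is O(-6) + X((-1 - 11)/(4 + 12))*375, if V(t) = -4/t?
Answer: 5504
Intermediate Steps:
O(Q) = -2 - Q (O(Q) = -4/2 - Q = -4*½ - Q = -2 - Q)
O(-6) + X((-1 - 11)/(4 + 12))*375 = (-2 - 1*(-6)) - 11*(4 + 12)/(-1 - 11)*375 = (-2 + 6) - 11/((-12/16))*375 = 4 - 11/((-12*1/16))*375 = 4 - 11/(-¾)*375 = 4 - 11*(-4/3)*375 = 4 + (44/3)*375 = 4 + 5500 = 5504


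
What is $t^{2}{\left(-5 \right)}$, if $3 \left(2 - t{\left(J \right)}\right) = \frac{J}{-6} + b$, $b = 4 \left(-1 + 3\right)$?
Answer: $\frac{289}{324} \approx 0.89198$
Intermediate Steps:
$b = 8$ ($b = 4 \cdot 2 = 8$)
$t{\left(J \right)} = - \frac{2}{3} + \frac{J}{18}$ ($t{\left(J \right)} = 2 - \frac{\frac{J}{-6} + 8}{3} = 2 - \frac{J \left(- \frac{1}{6}\right) + 8}{3} = 2 - \frac{- \frac{J}{6} + 8}{3} = 2 - \frac{8 - \frac{J}{6}}{3} = 2 + \left(- \frac{8}{3} + \frac{J}{18}\right) = - \frac{2}{3} + \frac{J}{18}$)
$t^{2}{\left(-5 \right)} = \left(- \frac{2}{3} + \frac{1}{18} \left(-5\right)\right)^{2} = \left(- \frac{2}{3} - \frac{5}{18}\right)^{2} = \left(- \frac{17}{18}\right)^{2} = \frac{289}{324}$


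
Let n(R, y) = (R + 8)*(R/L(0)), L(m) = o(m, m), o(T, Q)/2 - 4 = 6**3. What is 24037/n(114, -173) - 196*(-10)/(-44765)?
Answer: 3381570818/4447083 ≈ 760.40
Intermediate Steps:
o(T, Q) = 440 (o(T, Q) = 8 + 2*6**3 = 8 + 2*216 = 8 + 432 = 440)
L(m) = 440
n(R, y) = R*(8 + R)/440 (n(R, y) = (R + 8)*(R/440) = (8 + R)*(R*(1/440)) = (8 + R)*(R/440) = R*(8 + R)/440)
24037/n(114, -173) - 196*(-10)/(-44765) = 24037/(((1/440)*114*(8 + 114))) - 196*(-10)/(-44765) = 24037/(((1/440)*114*122)) + 1960*(-1/44765) = 24037/(3477/110) - 56/1279 = 24037*(110/3477) - 56/1279 = 2644070/3477 - 56/1279 = 3381570818/4447083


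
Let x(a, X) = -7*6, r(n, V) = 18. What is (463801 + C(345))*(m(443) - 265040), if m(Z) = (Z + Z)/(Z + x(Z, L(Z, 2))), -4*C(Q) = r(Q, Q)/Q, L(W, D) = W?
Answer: -5668676636695479/46115 ≈ -1.2292e+11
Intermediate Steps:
x(a, X) = -42
C(Q) = -9/(2*Q)
m(Z) = 2*Z/(-42 + Z) (m(Z) = (Z + Z)/(Z - 42) = (2*Z)/(-42 + Z) = 2*Z/(-42 + Z))
(463801 + C(345))*(m(443) - 265040) = (463801 - 9/2/345)*(2*443/(-42 + 443) - 265040) = (463801 - 9/2*1/345)*(2*443/401 - 265040) = (463801 - 3/230)*(2*443*(1/401) - 265040) = 106674227*(886/401 - 265040)/230 = (106674227/230)*(-106280154/401) = -5668676636695479/46115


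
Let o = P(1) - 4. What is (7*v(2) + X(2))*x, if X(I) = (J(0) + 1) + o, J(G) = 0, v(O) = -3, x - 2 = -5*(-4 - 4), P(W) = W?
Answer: -966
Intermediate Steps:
x = 42 (x = 2 - 5*(-4 - 4) = 2 - 5*(-8) = 2 + 40 = 42)
o = -3 (o = 1 - 4 = -3)
X(I) = -2 (X(I) = (0 + 1) - 3 = 1 - 3 = -2)
(7*v(2) + X(2))*x = (7*(-3) - 2)*42 = (-21 - 2)*42 = -23*42 = -966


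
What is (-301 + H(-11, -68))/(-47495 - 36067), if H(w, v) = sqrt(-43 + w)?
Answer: 301/83562 - I*sqrt(6)/27854 ≈ 0.0036021 - 8.794e-5*I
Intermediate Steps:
(-301 + H(-11, -68))/(-47495 - 36067) = (-301 + sqrt(-43 - 11))/(-47495 - 36067) = (-301 + sqrt(-54))/(-83562) = (-301 + 3*I*sqrt(6))*(-1/83562) = 301/83562 - I*sqrt(6)/27854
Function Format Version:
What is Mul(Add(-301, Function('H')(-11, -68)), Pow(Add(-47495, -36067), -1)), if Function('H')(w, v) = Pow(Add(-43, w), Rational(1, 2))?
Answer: Add(Rational(301, 83562), Mul(Rational(-1, 27854), I, Pow(6, Rational(1, 2)))) ≈ Add(0.0036021, Mul(-8.7940e-5, I))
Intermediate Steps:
Mul(Add(-301, Function('H')(-11, -68)), Pow(Add(-47495, -36067), -1)) = Mul(Add(-301, Pow(Add(-43, -11), Rational(1, 2))), Pow(Add(-47495, -36067), -1)) = Mul(Add(-301, Pow(-54, Rational(1, 2))), Pow(-83562, -1)) = Mul(Add(-301, Mul(3, I, Pow(6, Rational(1, 2)))), Rational(-1, 83562)) = Add(Rational(301, 83562), Mul(Rational(-1, 27854), I, Pow(6, Rational(1, 2))))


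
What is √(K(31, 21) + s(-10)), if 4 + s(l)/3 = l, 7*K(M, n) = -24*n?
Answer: I*√114 ≈ 10.677*I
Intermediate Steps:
K(M, n) = -24*n/7 (K(M, n) = (-24*n)/7 = -24*n/7)
s(l) = -12 + 3*l
√(K(31, 21) + s(-10)) = √(-24/7*21 + (-12 + 3*(-10))) = √(-72 + (-12 - 30)) = √(-72 - 42) = √(-114) = I*√114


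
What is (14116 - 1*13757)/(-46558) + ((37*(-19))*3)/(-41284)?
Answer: 41684933/961050236 ≈ 0.043374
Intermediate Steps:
(14116 - 1*13757)/(-46558) + ((37*(-19))*3)/(-41284) = (14116 - 13757)*(-1/46558) - 703*3*(-1/41284) = 359*(-1/46558) - 2109*(-1/41284) = -359/46558 + 2109/41284 = 41684933/961050236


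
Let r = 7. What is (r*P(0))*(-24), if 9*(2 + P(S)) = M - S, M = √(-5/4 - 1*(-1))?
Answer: 336 - 28*I/3 ≈ 336.0 - 9.3333*I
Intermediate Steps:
M = I/2 (M = √(-5*¼ + 1) = √(-5/4 + 1) = √(-¼) = I/2 ≈ 0.5*I)
P(S) = -2 - S/9 + I/18 (P(S) = -2 + (I/2 - S)/9 = -2 + (-S/9 + I/18) = -2 - S/9 + I/18)
(r*P(0))*(-24) = (7*(-2 - ⅑*0 + I/18))*(-24) = (7*(-2 + 0 + I/18))*(-24) = (7*(-2 + I/18))*(-24) = (-14 + 7*I/18)*(-24) = 336 - 28*I/3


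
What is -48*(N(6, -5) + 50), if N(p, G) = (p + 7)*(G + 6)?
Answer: -3024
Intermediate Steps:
N(p, G) = (6 + G)*(7 + p) (N(p, G) = (7 + p)*(6 + G) = (6 + G)*(7 + p))
-48*(N(6, -5) + 50) = -48*((42 + 6*6 + 7*(-5) - 5*6) + 50) = -48*((42 + 36 - 35 - 30) + 50) = -48*(13 + 50) = -48*63 = -3024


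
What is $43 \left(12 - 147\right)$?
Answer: $-5805$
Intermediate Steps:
$43 \left(12 - 147\right) = 43 \left(-135\right) = -5805$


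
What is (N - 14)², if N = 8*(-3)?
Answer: 1444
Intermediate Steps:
N = -24
(N - 14)² = (-24 - 14)² = (-38)² = 1444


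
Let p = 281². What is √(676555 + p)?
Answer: 2*√188879 ≈ 869.20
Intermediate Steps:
p = 78961
√(676555 + p) = √(676555 + 78961) = √755516 = 2*√188879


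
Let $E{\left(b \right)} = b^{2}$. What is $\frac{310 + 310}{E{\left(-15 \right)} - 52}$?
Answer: $\frac{620}{173} \approx 3.5838$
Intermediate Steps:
$\frac{310 + 310}{E{\left(-15 \right)} - 52} = \frac{310 + 310}{\left(-15\right)^{2} - 52} = \frac{620}{225 - 52} = \frac{620}{173}$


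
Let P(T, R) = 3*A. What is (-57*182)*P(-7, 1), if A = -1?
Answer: 31122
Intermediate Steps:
P(T, R) = -3 (P(T, R) = 3*(-1) = -3)
(-57*182)*P(-7, 1) = -57*182*(-3) = -10374*(-3) = 31122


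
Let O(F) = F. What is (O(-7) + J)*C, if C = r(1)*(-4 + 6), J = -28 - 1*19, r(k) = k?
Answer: -108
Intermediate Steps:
J = -47 (J = -28 - 19 = -47)
C = 2 (C = 1*(-4 + 6) = 1*2 = 2)
(O(-7) + J)*C = (-7 - 47)*2 = -54*2 = -108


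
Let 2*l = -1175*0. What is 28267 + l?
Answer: 28267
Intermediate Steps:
l = 0 (l = (-1175*0)/2 = (½)*0 = 0)
28267 + l = 28267 + 0 = 28267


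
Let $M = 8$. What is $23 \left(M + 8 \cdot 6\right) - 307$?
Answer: $981$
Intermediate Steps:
$23 \left(M + 8 \cdot 6\right) - 307 = 23 \left(8 + 8 \cdot 6\right) - 307 = 23 \left(8 + 48\right) - 307 = 23 \cdot 56 - 307 = 1288 - 307 = 981$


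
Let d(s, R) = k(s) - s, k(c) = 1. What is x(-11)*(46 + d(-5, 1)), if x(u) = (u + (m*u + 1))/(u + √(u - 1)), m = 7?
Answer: 49764/133 + 9048*I*√3/133 ≈ 374.17 + 117.83*I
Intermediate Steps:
x(u) = (1 + 8*u)/(u + √(-1 + u)) (x(u) = (u + (7*u + 1))/(u + √(u - 1)) = (u + (1 + 7*u))/(u + √(-1 + u)) = (1 + 8*u)/(u + √(-1 + u)))
d(s, R) = 1 - s
x(-11)*(46 + d(-5, 1)) = ((1 + 8*(-11))/(-11 + √(-1 - 11)))*(46 + (1 - 1*(-5))) = ((1 - 88)/(-11 + √(-12)))*(46 + (1 + 5)) = (-87/(-11 + 2*I*√3))*(46 + 6) = -87/(-11 + 2*I*√3)*52 = -4524/(-11 + 2*I*√3)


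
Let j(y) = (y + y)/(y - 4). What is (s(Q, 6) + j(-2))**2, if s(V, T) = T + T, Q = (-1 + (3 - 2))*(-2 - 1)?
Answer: 1444/9 ≈ 160.44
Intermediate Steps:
Q = 0 (Q = (-1 + 1)*(-3) = 0*(-3) = 0)
j(y) = 2*y/(-4 + y) (j(y) = (2*y)/(-4 + y) = 2*y/(-4 + y))
s(V, T) = 2*T
(s(Q, 6) + j(-2))**2 = (2*6 + 2*(-2)/(-4 - 2))**2 = (12 + 2*(-2)/(-6))**2 = (12 + 2*(-2)*(-1/6))**2 = (12 + 2/3)**2 = (38/3)**2 = 1444/9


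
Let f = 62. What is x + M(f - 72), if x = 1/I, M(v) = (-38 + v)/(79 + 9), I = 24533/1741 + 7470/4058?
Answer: -2469613/5116372 ≈ -0.48269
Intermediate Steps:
I = 56280092/3532489 (I = 24533*(1/1741) + 7470*(1/4058) = 24533/1741 + 3735/2029 = 56280092/3532489 ≈ 15.932)
M(v) = -19/44 + v/88 (M(v) = (-38 + v)/88 = (-38 + v)*(1/88) = -19/44 + v/88)
x = 3532489/56280092 (x = 1/(56280092/3532489) = 3532489/56280092 ≈ 0.062766)
x + M(f - 72) = 3532489/56280092 + (-19/44 + (62 - 72)/88) = 3532489/56280092 + (-19/44 + (1/88)*(-10)) = 3532489/56280092 + (-19/44 - 5/44) = 3532489/56280092 - 6/11 = -2469613/5116372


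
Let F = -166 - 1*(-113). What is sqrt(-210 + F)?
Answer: I*sqrt(263) ≈ 16.217*I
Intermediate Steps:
F = -53 (F = -166 + 113 = -53)
sqrt(-210 + F) = sqrt(-210 - 53) = sqrt(-263) = I*sqrt(263)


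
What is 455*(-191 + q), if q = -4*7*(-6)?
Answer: -10465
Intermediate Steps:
q = 168 (q = -28*(-6) = 168)
455*(-191 + q) = 455*(-191 + 168) = 455*(-23) = -10465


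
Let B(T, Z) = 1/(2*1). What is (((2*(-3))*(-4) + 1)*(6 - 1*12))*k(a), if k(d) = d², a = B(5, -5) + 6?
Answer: -12675/2 ≈ -6337.5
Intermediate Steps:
B(T, Z) = ½ (B(T, Z) = 1/2 = ½)
a = 13/2 (a = ½ + 6 = 13/2 ≈ 6.5000)
(((2*(-3))*(-4) + 1)*(6 - 1*12))*k(a) = (((2*(-3))*(-4) + 1)*(6 - 1*12))*(13/2)² = ((-6*(-4) + 1)*(6 - 12))*(169/4) = ((24 + 1)*(-6))*(169/4) = (25*(-6))*(169/4) = -150*169/4 = -12675/2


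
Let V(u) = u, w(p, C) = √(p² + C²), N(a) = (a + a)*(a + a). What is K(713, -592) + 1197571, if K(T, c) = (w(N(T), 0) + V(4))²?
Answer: 4135042107971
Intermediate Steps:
N(a) = 4*a² (N(a) = (2*a)*(2*a) = 4*a²)
w(p, C) = √(C² + p²)
K(T, c) = (4 + 4*√(T⁴))² (K(T, c) = (√(0² + (4*T²)²) + 4)² = (√(0 + 16*T⁴) + 4)² = (√(16*T⁴) + 4)² = (4*√(T⁴) + 4)² = (4 + 4*√(T⁴))²)
K(713, -592) + 1197571 = 16*(1 + √(713⁴))² + 1197571 = 16*(1 + √258439040161)² + 1197571 = 16*(1 + 508369)² + 1197571 = 16*508370² + 1197571 = 16*258440056900 + 1197571 = 4135040910400 + 1197571 = 4135042107971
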